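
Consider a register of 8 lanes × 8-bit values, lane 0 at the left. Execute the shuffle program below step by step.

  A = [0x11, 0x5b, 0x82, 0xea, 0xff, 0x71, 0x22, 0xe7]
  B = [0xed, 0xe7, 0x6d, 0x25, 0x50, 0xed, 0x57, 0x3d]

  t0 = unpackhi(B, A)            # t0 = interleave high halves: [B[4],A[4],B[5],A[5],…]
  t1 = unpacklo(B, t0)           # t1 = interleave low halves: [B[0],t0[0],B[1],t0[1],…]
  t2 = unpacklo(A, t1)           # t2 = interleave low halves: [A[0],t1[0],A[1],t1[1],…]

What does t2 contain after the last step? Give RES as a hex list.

RES = [ 0x11  0xed  0x5b  0x50  0x82  0xe7  0xea  0xff ]

t0 = [0x50, 0xff, 0xed, 0x71, 0x57, 0x22, 0x3d, 0xe7]
t1 = [0xed, 0x50, 0xe7, 0xff, 0x6d, 0xed, 0x25, 0x71]
t2 = [0x11, 0xed, 0x5b, 0x50, 0x82, 0xe7, 0xea, 0xff]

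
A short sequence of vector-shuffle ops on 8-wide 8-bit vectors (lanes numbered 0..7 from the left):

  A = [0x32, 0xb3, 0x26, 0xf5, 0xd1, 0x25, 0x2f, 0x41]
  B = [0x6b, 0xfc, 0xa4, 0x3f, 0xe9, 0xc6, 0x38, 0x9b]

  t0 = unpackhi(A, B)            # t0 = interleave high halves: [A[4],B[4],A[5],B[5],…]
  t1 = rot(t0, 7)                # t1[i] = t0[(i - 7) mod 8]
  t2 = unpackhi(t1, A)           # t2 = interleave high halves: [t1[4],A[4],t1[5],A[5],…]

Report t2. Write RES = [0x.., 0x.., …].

  t0: d1 e9 25 c6 2f 38 41 9b
  t1: e9 25 c6 2f 38 41 9b d1
  t2: 38 d1 41 25 9b 2f d1 41

RES = [ 0x38  0xd1  0x41  0x25  0x9b  0x2f  0xd1  0x41 ]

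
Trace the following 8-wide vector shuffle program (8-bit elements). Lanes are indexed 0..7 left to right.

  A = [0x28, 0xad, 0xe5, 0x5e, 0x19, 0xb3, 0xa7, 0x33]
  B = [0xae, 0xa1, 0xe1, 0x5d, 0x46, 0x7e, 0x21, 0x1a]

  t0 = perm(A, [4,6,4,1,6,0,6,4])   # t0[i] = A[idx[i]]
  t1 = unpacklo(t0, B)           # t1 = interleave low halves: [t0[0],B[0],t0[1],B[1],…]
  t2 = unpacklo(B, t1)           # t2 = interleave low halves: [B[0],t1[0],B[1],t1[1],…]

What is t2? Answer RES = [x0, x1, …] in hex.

→ t0 |19|a7|19|ad|a7|28|a7|19|
→ t1 |19|ae|a7|a1|19|e1|ad|5d|
→ t2 |ae|19|a1|ae|e1|a7|5d|a1|

RES = [ 0xae  0x19  0xa1  0xae  0xe1  0xa7  0x5d  0xa1 ]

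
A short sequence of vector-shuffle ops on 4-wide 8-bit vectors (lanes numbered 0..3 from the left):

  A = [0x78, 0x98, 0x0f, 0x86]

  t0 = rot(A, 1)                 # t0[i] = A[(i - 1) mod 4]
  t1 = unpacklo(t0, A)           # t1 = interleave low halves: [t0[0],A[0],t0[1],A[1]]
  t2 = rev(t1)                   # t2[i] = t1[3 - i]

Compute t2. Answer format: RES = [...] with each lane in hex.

RES = [0x98, 0x78, 0x78, 0x86]

→ t0 |86|78|98|0f|
→ t1 |86|78|78|98|
→ t2 |98|78|78|86|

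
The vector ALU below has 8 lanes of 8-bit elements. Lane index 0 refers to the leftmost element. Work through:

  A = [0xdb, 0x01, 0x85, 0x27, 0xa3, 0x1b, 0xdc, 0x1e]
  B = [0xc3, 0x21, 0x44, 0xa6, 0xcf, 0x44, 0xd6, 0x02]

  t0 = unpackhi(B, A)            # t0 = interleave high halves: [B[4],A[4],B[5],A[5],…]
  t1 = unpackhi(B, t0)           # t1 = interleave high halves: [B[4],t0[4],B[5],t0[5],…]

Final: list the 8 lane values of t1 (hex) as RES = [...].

RES = [ 0xcf  0xd6  0x44  0xdc  0xd6  0x02  0x02  0x1e ]

→ t0 |cf|a3|44|1b|d6|dc|02|1e|
→ t1 |cf|d6|44|dc|d6|02|02|1e|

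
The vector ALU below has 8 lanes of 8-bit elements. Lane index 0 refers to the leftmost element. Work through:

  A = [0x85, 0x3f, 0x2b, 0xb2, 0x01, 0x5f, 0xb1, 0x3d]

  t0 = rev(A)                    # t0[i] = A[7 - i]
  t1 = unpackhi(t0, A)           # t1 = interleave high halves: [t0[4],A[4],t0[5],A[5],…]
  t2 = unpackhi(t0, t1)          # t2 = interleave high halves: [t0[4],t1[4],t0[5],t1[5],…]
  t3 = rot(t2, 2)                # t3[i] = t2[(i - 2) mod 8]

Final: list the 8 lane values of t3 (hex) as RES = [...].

RES = [ 0x85  0x3d  0xb2  0x3f  0x2b  0xb1  0x3f  0x85 ]

t0 = [0x3d, 0xb1, 0x5f, 0x01, 0xb2, 0x2b, 0x3f, 0x85]
t1 = [0xb2, 0x01, 0x2b, 0x5f, 0x3f, 0xb1, 0x85, 0x3d]
t2 = [0xb2, 0x3f, 0x2b, 0xb1, 0x3f, 0x85, 0x85, 0x3d]
t3 = [0x85, 0x3d, 0xb2, 0x3f, 0x2b, 0xb1, 0x3f, 0x85]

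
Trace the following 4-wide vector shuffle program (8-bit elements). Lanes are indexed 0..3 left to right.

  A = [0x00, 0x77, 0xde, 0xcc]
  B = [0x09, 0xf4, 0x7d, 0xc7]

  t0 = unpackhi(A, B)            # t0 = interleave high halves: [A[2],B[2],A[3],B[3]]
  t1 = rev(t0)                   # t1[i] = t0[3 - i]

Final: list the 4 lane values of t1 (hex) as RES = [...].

RES = [0xc7, 0xcc, 0x7d, 0xde]

→ t0 |de|7d|cc|c7|
→ t1 |c7|cc|7d|de|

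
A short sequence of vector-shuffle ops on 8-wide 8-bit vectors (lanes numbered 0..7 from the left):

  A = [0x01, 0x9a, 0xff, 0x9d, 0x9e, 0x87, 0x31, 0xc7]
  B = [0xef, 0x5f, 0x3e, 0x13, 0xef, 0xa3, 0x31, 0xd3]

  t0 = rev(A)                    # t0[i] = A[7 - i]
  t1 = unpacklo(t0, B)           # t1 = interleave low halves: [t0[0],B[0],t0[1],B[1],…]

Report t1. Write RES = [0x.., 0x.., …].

t0 = [0xc7, 0x31, 0x87, 0x9e, 0x9d, 0xff, 0x9a, 0x01]
t1 = [0xc7, 0xef, 0x31, 0x5f, 0x87, 0x3e, 0x9e, 0x13]

RES = [ 0xc7  0xef  0x31  0x5f  0x87  0x3e  0x9e  0x13 ]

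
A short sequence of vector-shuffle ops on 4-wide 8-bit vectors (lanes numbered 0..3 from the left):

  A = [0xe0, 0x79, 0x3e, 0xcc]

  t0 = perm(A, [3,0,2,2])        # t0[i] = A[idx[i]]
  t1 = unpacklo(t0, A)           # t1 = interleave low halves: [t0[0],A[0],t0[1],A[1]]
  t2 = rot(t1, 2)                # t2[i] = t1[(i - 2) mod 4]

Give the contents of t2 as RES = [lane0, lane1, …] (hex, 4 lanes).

  t0: cc e0 3e 3e
  t1: cc e0 e0 79
  t2: e0 79 cc e0

RES = [0xe0, 0x79, 0xcc, 0xe0]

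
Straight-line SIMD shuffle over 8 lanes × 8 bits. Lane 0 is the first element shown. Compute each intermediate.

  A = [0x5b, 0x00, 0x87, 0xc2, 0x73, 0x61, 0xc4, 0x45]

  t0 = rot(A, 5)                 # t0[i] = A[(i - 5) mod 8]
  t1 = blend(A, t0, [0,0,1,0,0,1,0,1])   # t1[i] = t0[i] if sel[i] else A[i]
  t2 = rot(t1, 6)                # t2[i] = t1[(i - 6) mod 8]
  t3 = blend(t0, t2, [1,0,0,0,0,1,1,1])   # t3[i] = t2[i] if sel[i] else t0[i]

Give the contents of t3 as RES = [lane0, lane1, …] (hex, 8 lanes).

RES = [ 0x61  0x73  0x61  0xc4  0x45  0x87  0x5b  0x00 ]

t0 = [0xc2, 0x73, 0x61, 0xc4, 0x45, 0x5b, 0x00, 0x87]
t1 = [0x5b, 0x00, 0x61, 0xc2, 0x73, 0x5b, 0xc4, 0x87]
t2 = [0x61, 0xc2, 0x73, 0x5b, 0xc4, 0x87, 0x5b, 0x00]
t3 = [0x61, 0x73, 0x61, 0xc4, 0x45, 0x87, 0x5b, 0x00]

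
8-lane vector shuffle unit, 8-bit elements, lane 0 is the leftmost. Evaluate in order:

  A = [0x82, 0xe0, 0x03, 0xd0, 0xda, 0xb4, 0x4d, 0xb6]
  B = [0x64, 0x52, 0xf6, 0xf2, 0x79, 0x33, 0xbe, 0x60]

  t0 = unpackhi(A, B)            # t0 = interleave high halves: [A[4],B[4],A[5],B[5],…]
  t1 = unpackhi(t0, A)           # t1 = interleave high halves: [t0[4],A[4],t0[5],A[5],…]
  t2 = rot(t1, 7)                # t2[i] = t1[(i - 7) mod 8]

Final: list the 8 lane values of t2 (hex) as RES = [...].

  t0: da 79 b4 33 4d be b6 60
  t1: 4d da be b4 b6 4d 60 b6
  t2: da be b4 b6 4d 60 b6 4d

RES = [0xda, 0xbe, 0xb4, 0xb6, 0x4d, 0x60, 0xb6, 0x4d]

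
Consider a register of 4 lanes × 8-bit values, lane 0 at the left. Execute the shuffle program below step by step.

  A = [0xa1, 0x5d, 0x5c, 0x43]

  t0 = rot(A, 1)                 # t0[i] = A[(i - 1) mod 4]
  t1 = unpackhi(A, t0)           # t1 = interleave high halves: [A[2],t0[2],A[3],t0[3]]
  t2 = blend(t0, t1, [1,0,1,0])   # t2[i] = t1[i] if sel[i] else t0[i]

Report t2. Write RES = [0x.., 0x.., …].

→ t0 |43|a1|5d|5c|
→ t1 |5c|5d|43|5c|
→ t2 |5c|a1|43|5c|

RES = [0x5c, 0xa1, 0x43, 0x5c]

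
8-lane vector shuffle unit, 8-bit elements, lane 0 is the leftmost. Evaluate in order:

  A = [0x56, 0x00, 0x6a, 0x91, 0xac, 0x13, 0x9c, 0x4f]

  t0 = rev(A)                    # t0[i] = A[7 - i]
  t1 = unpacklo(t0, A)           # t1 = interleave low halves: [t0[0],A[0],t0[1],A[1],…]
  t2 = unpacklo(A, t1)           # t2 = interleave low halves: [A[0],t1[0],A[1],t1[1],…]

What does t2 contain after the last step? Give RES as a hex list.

RES = [ 0x56  0x4f  0x00  0x56  0x6a  0x9c  0x91  0x00 ]

  t0: 4f 9c 13 ac 91 6a 00 56
  t1: 4f 56 9c 00 13 6a ac 91
  t2: 56 4f 00 56 6a 9c 91 00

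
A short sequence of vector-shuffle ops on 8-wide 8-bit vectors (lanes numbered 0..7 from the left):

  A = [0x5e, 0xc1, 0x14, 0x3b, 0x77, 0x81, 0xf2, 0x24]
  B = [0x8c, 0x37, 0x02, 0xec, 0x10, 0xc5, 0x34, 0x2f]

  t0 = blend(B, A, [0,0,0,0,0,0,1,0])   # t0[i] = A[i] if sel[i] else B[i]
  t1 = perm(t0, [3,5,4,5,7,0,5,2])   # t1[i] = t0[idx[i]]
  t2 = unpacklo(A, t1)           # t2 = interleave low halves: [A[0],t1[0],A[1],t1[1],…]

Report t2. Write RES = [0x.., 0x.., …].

→ t0 |8c|37|02|ec|10|c5|f2|2f|
→ t1 |ec|c5|10|c5|2f|8c|c5|02|
→ t2 |5e|ec|c1|c5|14|10|3b|c5|

RES = [ 0x5e  0xec  0xc1  0xc5  0x14  0x10  0x3b  0xc5 ]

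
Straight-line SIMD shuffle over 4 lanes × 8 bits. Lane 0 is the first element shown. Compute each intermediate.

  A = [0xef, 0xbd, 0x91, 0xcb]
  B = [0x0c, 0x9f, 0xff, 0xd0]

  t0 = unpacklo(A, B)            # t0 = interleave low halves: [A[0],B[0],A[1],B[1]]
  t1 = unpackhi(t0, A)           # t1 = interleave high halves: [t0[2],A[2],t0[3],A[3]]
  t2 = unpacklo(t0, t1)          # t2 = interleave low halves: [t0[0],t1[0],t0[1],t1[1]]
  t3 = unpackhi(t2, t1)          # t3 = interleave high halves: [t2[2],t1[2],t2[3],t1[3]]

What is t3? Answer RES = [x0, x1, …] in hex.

  t0: ef 0c bd 9f
  t1: bd 91 9f cb
  t2: ef bd 0c 91
  t3: 0c 9f 91 cb

RES = [0x0c, 0x9f, 0x91, 0xcb]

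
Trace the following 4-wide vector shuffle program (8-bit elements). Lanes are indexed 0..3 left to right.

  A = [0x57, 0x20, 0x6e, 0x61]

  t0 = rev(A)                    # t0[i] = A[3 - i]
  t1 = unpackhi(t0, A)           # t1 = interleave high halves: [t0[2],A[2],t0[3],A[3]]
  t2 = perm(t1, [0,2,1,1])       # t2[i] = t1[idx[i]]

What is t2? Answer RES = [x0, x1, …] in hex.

RES = [ 0x20  0x57  0x6e  0x6e ]

t0 = [0x61, 0x6e, 0x20, 0x57]
t1 = [0x20, 0x6e, 0x57, 0x61]
t2 = [0x20, 0x57, 0x6e, 0x6e]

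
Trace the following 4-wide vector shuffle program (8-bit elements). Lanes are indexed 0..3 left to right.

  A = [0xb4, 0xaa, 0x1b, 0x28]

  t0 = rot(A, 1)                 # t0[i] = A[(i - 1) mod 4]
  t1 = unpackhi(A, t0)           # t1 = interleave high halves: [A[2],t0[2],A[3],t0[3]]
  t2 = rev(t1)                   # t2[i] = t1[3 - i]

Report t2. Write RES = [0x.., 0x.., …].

t0 = [0x28, 0xb4, 0xaa, 0x1b]
t1 = [0x1b, 0xaa, 0x28, 0x1b]
t2 = [0x1b, 0x28, 0xaa, 0x1b]

RES = [0x1b, 0x28, 0xaa, 0x1b]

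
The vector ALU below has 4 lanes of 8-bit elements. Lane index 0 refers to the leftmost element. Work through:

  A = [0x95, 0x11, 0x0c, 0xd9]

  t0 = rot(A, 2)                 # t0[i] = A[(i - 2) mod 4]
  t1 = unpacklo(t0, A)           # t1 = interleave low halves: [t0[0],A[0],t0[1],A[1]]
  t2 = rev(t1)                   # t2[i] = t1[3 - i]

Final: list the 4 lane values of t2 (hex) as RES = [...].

RES = [ 0x11  0xd9  0x95  0x0c ]

t0 = [0x0c, 0xd9, 0x95, 0x11]
t1 = [0x0c, 0x95, 0xd9, 0x11]
t2 = [0x11, 0xd9, 0x95, 0x0c]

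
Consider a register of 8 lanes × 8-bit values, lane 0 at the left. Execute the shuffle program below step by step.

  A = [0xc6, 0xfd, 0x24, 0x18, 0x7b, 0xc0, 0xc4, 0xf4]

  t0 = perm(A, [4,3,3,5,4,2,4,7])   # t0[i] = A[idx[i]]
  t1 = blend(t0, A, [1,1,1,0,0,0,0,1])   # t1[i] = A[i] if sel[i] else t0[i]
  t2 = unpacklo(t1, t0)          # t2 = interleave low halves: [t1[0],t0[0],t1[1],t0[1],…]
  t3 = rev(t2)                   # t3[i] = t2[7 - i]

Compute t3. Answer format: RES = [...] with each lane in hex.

RES = [0xc0, 0xc0, 0x18, 0x24, 0x18, 0xfd, 0x7b, 0xc6]

t0 = [0x7b, 0x18, 0x18, 0xc0, 0x7b, 0x24, 0x7b, 0xf4]
t1 = [0xc6, 0xfd, 0x24, 0xc0, 0x7b, 0x24, 0x7b, 0xf4]
t2 = [0xc6, 0x7b, 0xfd, 0x18, 0x24, 0x18, 0xc0, 0xc0]
t3 = [0xc0, 0xc0, 0x18, 0x24, 0x18, 0xfd, 0x7b, 0xc6]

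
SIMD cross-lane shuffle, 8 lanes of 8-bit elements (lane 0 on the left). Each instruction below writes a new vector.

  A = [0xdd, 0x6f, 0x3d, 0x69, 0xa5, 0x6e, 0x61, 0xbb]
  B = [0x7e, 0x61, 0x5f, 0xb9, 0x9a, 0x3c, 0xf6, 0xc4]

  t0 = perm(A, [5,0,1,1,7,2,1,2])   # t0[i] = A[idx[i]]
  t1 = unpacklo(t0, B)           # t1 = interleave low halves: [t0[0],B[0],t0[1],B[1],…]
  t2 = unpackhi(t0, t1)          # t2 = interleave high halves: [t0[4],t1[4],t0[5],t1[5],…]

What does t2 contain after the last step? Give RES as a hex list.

RES = [ 0xbb  0x6f  0x3d  0x5f  0x6f  0x6f  0x3d  0xb9 ]

→ t0 |6e|dd|6f|6f|bb|3d|6f|3d|
→ t1 |6e|7e|dd|61|6f|5f|6f|b9|
→ t2 |bb|6f|3d|5f|6f|6f|3d|b9|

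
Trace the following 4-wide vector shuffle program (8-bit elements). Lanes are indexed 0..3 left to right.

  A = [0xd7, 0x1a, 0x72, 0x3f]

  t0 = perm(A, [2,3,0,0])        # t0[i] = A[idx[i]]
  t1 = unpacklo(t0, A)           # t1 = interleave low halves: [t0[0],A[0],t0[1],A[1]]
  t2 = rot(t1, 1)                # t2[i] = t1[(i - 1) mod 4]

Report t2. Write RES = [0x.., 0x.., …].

RES = [0x1a, 0x72, 0xd7, 0x3f]

t0 = [0x72, 0x3f, 0xd7, 0xd7]
t1 = [0x72, 0xd7, 0x3f, 0x1a]
t2 = [0x1a, 0x72, 0xd7, 0x3f]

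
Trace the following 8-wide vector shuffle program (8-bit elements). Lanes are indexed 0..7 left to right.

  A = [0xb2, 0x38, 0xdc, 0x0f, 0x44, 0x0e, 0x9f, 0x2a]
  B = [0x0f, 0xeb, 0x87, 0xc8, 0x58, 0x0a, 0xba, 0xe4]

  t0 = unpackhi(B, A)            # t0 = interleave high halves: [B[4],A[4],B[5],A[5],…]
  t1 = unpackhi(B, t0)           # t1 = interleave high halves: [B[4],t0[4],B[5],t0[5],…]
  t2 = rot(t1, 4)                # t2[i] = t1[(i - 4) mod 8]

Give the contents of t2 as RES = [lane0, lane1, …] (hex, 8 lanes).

RES = [0xba, 0xe4, 0xe4, 0x2a, 0x58, 0xba, 0x0a, 0x9f]

  t0: 58 44 0a 0e ba 9f e4 2a
  t1: 58 ba 0a 9f ba e4 e4 2a
  t2: ba e4 e4 2a 58 ba 0a 9f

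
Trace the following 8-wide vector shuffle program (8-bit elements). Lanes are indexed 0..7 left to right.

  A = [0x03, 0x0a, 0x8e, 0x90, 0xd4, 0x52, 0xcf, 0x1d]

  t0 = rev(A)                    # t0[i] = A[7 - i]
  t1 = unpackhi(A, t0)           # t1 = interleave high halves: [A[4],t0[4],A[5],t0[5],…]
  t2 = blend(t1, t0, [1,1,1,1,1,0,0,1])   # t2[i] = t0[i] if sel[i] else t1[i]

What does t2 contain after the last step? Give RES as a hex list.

→ t0 |1d|cf|52|d4|90|8e|0a|03|
→ t1 |d4|90|52|8e|cf|0a|1d|03|
→ t2 |1d|cf|52|d4|90|0a|1d|03|

RES = [ 0x1d  0xcf  0x52  0xd4  0x90  0x0a  0x1d  0x03 ]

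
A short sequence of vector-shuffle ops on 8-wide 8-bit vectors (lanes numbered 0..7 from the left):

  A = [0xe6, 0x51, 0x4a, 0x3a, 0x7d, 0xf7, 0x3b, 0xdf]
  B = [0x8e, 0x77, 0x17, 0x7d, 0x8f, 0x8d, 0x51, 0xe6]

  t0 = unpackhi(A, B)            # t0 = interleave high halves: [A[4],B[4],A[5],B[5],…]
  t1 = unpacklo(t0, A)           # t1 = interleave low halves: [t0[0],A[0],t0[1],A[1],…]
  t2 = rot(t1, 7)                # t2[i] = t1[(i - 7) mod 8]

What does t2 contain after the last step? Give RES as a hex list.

  t0: 7d 8f f7 8d 3b 51 df e6
  t1: 7d e6 8f 51 f7 4a 8d 3a
  t2: e6 8f 51 f7 4a 8d 3a 7d

RES = [ 0xe6  0x8f  0x51  0xf7  0x4a  0x8d  0x3a  0x7d ]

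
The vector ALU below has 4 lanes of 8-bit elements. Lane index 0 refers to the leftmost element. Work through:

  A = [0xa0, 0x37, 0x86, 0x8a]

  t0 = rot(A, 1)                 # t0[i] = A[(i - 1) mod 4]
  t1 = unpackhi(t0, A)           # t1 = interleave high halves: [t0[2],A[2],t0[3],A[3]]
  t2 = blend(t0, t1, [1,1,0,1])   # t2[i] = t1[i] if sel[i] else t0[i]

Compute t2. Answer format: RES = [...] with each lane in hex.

→ t0 |8a|a0|37|86|
→ t1 |37|86|86|8a|
→ t2 |37|86|37|8a|

RES = [0x37, 0x86, 0x37, 0x8a]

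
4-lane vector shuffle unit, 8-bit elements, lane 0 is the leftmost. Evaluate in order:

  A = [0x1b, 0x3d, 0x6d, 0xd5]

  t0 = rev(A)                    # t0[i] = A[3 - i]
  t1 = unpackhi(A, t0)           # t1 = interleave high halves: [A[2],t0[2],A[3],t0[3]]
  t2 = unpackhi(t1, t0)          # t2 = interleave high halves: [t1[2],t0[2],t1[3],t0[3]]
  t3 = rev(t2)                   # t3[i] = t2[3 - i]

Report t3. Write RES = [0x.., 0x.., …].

RES = [ 0x1b  0x1b  0x3d  0xd5 ]

t0 = [0xd5, 0x6d, 0x3d, 0x1b]
t1 = [0x6d, 0x3d, 0xd5, 0x1b]
t2 = [0xd5, 0x3d, 0x1b, 0x1b]
t3 = [0x1b, 0x1b, 0x3d, 0xd5]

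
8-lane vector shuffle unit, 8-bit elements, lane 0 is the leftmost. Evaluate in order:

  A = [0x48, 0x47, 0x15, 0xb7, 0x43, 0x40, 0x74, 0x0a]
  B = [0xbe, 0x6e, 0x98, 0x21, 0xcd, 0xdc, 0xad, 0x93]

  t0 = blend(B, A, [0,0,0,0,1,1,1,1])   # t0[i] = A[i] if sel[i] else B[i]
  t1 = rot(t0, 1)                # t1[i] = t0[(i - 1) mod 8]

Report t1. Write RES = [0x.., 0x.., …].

  t0: be 6e 98 21 43 40 74 0a
  t1: 0a be 6e 98 21 43 40 74

RES = [0x0a, 0xbe, 0x6e, 0x98, 0x21, 0x43, 0x40, 0x74]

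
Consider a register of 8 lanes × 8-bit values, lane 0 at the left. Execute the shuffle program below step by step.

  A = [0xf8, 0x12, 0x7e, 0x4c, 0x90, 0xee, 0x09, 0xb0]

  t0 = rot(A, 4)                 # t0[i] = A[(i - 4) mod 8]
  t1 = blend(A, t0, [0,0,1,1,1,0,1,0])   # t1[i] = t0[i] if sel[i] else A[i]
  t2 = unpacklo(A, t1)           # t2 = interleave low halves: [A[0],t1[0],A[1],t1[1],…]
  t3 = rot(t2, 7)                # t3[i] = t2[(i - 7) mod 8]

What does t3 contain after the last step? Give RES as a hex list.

→ t0 |90|ee|09|b0|f8|12|7e|4c|
→ t1 |f8|12|09|b0|f8|ee|7e|b0|
→ t2 |f8|f8|12|12|7e|09|4c|b0|
→ t3 |f8|12|12|7e|09|4c|b0|f8|

RES = [0xf8, 0x12, 0x12, 0x7e, 0x09, 0x4c, 0xb0, 0xf8]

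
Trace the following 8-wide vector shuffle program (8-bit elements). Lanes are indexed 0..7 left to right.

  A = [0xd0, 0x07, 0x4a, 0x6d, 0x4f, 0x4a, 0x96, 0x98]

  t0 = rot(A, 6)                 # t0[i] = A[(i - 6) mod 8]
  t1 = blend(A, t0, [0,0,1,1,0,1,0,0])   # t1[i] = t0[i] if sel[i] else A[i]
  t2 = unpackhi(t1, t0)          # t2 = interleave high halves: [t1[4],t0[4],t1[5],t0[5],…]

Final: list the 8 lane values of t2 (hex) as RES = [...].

t0 = [0x4a, 0x6d, 0x4f, 0x4a, 0x96, 0x98, 0xd0, 0x07]
t1 = [0xd0, 0x07, 0x4f, 0x4a, 0x4f, 0x98, 0x96, 0x98]
t2 = [0x4f, 0x96, 0x98, 0x98, 0x96, 0xd0, 0x98, 0x07]

RES = [ 0x4f  0x96  0x98  0x98  0x96  0xd0  0x98  0x07 ]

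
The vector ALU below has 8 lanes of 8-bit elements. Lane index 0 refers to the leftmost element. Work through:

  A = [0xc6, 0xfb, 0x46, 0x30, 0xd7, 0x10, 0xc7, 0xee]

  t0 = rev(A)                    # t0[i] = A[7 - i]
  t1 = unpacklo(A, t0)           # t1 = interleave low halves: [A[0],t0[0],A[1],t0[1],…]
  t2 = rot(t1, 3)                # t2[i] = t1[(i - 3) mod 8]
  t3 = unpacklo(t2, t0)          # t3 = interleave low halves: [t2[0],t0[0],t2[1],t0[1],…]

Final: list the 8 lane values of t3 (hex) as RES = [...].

  t0: ee c7 10 d7 30 46 fb c6
  t1: c6 ee fb c7 46 10 30 d7
  t2: 10 30 d7 c6 ee fb c7 46
  t3: 10 ee 30 c7 d7 10 c6 d7

RES = [0x10, 0xee, 0x30, 0xc7, 0xd7, 0x10, 0xc6, 0xd7]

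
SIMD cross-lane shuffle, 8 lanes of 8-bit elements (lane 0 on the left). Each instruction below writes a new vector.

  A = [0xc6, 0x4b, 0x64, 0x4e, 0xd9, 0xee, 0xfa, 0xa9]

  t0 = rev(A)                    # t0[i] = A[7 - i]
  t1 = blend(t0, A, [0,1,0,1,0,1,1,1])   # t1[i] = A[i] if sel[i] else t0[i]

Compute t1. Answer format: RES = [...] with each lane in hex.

RES = [ 0xa9  0x4b  0xee  0x4e  0x4e  0xee  0xfa  0xa9 ]

→ t0 |a9|fa|ee|d9|4e|64|4b|c6|
→ t1 |a9|4b|ee|4e|4e|ee|fa|a9|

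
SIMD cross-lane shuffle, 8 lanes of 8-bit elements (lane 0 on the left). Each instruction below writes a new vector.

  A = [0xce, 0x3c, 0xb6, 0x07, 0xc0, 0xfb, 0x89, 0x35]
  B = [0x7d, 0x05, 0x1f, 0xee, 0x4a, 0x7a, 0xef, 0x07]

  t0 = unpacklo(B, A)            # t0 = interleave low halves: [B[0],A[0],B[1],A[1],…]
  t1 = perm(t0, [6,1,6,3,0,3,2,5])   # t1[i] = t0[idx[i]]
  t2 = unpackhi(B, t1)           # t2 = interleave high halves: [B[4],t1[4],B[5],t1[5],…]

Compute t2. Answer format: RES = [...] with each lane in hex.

t0 = [0x7d, 0xce, 0x05, 0x3c, 0x1f, 0xb6, 0xee, 0x07]
t1 = [0xee, 0xce, 0xee, 0x3c, 0x7d, 0x3c, 0x05, 0xb6]
t2 = [0x4a, 0x7d, 0x7a, 0x3c, 0xef, 0x05, 0x07, 0xb6]

RES = [0x4a, 0x7d, 0x7a, 0x3c, 0xef, 0x05, 0x07, 0xb6]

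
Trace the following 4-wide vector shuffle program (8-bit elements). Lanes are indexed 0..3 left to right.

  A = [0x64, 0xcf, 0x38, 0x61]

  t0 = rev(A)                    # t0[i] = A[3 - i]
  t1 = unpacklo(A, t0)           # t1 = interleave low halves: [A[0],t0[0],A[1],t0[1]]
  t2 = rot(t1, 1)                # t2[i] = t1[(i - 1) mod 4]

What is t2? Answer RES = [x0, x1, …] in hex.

  t0: 61 38 cf 64
  t1: 64 61 cf 38
  t2: 38 64 61 cf

RES = [ 0x38  0x64  0x61  0xcf ]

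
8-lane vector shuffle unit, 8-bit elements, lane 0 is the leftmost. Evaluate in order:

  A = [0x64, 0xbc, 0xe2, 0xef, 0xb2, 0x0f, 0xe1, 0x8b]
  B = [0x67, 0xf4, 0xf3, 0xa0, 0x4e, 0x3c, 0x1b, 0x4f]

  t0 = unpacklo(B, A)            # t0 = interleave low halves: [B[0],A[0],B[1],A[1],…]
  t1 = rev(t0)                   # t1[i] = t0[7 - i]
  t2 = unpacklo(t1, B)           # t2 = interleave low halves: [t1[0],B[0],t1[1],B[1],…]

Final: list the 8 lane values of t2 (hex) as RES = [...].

RES = [0xef, 0x67, 0xa0, 0xf4, 0xe2, 0xf3, 0xf3, 0xa0]

t0 = [0x67, 0x64, 0xf4, 0xbc, 0xf3, 0xe2, 0xa0, 0xef]
t1 = [0xef, 0xa0, 0xe2, 0xf3, 0xbc, 0xf4, 0x64, 0x67]
t2 = [0xef, 0x67, 0xa0, 0xf4, 0xe2, 0xf3, 0xf3, 0xa0]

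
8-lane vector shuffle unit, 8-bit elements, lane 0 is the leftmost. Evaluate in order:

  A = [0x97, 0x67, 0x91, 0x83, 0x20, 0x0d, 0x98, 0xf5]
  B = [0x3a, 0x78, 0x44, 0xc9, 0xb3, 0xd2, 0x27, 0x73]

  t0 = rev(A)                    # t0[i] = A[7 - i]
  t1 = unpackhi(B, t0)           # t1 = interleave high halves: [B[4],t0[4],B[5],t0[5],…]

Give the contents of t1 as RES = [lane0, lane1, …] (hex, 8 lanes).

RES = [ 0xb3  0x83  0xd2  0x91  0x27  0x67  0x73  0x97 ]

→ t0 |f5|98|0d|20|83|91|67|97|
→ t1 |b3|83|d2|91|27|67|73|97|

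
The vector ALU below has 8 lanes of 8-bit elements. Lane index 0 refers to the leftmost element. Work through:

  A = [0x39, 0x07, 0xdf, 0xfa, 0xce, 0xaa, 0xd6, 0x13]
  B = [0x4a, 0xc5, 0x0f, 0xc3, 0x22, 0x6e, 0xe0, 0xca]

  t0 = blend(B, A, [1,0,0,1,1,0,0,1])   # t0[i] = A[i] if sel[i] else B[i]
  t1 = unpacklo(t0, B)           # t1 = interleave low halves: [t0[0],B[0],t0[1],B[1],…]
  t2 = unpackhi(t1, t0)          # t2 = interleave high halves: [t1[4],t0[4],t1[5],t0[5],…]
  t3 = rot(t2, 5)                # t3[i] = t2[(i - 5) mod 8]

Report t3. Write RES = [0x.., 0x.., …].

RES = [0x6e, 0xfa, 0xe0, 0xc3, 0x13, 0x0f, 0xce, 0x0f]

t0 = [0x39, 0xc5, 0x0f, 0xfa, 0xce, 0x6e, 0xe0, 0x13]
t1 = [0x39, 0x4a, 0xc5, 0xc5, 0x0f, 0x0f, 0xfa, 0xc3]
t2 = [0x0f, 0xce, 0x0f, 0x6e, 0xfa, 0xe0, 0xc3, 0x13]
t3 = [0x6e, 0xfa, 0xe0, 0xc3, 0x13, 0x0f, 0xce, 0x0f]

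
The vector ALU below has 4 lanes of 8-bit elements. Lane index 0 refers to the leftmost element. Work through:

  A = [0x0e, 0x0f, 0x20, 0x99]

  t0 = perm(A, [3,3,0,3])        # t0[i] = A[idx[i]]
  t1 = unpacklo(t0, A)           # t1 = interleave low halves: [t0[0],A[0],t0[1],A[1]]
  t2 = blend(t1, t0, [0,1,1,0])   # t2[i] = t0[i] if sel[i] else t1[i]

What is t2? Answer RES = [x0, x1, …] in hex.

  t0: 99 99 0e 99
  t1: 99 0e 99 0f
  t2: 99 99 0e 0f

RES = [ 0x99  0x99  0x0e  0x0f ]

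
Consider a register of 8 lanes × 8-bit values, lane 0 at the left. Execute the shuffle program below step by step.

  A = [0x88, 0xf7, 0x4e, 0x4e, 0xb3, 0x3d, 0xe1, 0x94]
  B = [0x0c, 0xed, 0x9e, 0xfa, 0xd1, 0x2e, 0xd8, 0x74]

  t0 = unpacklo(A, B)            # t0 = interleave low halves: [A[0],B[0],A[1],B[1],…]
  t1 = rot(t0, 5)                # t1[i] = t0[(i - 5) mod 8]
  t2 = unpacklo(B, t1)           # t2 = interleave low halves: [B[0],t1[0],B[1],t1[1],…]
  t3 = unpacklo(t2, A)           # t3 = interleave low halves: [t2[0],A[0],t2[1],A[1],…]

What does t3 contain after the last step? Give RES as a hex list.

→ t0 |88|0c|f7|ed|4e|9e|4e|fa|
→ t1 |ed|4e|9e|4e|fa|88|0c|f7|
→ t2 |0c|ed|ed|4e|9e|9e|fa|4e|
→ t3 |0c|88|ed|f7|ed|4e|4e|4e|

RES = [ 0x0c  0x88  0xed  0xf7  0xed  0x4e  0x4e  0x4e ]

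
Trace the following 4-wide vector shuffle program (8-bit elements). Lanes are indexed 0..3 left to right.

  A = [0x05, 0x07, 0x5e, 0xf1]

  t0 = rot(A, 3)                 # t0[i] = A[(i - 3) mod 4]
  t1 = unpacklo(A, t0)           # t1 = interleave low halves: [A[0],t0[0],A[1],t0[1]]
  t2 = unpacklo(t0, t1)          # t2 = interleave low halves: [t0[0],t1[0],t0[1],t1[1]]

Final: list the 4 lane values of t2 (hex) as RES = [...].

RES = [0x07, 0x05, 0x5e, 0x07]

t0 = [0x07, 0x5e, 0xf1, 0x05]
t1 = [0x05, 0x07, 0x07, 0x5e]
t2 = [0x07, 0x05, 0x5e, 0x07]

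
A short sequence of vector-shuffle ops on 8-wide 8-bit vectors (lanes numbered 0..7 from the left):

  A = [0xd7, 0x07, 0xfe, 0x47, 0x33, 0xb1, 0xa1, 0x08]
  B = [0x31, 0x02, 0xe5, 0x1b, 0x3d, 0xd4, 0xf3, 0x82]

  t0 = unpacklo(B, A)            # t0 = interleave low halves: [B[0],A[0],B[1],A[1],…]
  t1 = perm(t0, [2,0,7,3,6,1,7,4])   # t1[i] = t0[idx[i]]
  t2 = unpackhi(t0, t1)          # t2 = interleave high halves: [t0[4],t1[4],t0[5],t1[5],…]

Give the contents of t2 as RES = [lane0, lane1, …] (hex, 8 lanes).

RES = [ 0xe5  0x1b  0xfe  0xd7  0x1b  0x47  0x47  0xe5 ]

t0 = [0x31, 0xd7, 0x02, 0x07, 0xe5, 0xfe, 0x1b, 0x47]
t1 = [0x02, 0x31, 0x47, 0x07, 0x1b, 0xd7, 0x47, 0xe5]
t2 = [0xe5, 0x1b, 0xfe, 0xd7, 0x1b, 0x47, 0x47, 0xe5]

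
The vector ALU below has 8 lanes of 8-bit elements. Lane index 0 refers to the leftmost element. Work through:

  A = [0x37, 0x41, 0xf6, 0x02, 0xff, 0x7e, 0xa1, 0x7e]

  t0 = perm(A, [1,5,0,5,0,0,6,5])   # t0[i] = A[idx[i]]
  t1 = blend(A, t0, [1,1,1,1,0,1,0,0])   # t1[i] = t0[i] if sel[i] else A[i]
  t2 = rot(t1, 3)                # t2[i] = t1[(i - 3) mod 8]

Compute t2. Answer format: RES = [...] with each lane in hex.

RES = [ 0x37  0xa1  0x7e  0x41  0x7e  0x37  0x7e  0xff ]

t0 = [0x41, 0x7e, 0x37, 0x7e, 0x37, 0x37, 0xa1, 0x7e]
t1 = [0x41, 0x7e, 0x37, 0x7e, 0xff, 0x37, 0xa1, 0x7e]
t2 = [0x37, 0xa1, 0x7e, 0x41, 0x7e, 0x37, 0x7e, 0xff]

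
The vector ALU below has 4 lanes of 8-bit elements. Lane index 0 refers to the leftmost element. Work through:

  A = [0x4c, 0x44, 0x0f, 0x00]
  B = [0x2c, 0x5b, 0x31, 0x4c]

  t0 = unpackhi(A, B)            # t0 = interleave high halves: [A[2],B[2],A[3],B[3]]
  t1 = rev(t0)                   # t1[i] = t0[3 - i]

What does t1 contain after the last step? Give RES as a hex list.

RES = [0x4c, 0x00, 0x31, 0x0f]

  t0: 0f 31 00 4c
  t1: 4c 00 31 0f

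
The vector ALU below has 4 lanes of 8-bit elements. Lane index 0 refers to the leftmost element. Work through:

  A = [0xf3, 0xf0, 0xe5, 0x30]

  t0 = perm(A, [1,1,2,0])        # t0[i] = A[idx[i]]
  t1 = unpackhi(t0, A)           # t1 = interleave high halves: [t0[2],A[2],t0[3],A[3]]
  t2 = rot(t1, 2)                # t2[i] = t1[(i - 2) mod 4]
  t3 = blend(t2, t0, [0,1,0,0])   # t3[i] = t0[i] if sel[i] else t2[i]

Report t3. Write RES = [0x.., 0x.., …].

→ t0 |f0|f0|e5|f3|
→ t1 |e5|e5|f3|30|
→ t2 |f3|30|e5|e5|
→ t3 |f3|f0|e5|e5|

RES = [ 0xf3  0xf0  0xe5  0xe5 ]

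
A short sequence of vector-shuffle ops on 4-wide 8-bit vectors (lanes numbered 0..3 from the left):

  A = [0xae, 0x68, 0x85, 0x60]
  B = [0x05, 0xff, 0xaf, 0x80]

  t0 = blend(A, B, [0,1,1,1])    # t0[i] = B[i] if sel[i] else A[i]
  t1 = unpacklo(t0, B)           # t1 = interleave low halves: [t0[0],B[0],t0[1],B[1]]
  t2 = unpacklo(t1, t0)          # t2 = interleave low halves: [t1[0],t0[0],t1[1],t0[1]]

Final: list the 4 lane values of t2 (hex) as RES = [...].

→ t0 |ae|ff|af|80|
→ t1 |ae|05|ff|ff|
→ t2 |ae|ae|05|ff|

RES = [ 0xae  0xae  0x05  0xff ]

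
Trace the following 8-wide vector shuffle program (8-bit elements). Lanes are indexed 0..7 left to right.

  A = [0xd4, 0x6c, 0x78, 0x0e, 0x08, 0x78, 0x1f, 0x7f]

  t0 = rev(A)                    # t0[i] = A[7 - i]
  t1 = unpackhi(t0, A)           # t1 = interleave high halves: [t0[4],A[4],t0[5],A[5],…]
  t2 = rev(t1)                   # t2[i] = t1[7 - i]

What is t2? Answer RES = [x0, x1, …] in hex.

t0 = [0x7f, 0x1f, 0x78, 0x08, 0x0e, 0x78, 0x6c, 0xd4]
t1 = [0x0e, 0x08, 0x78, 0x78, 0x6c, 0x1f, 0xd4, 0x7f]
t2 = [0x7f, 0xd4, 0x1f, 0x6c, 0x78, 0x78, 0x08, 0x0e]

RES = [ 0x7f  0xd4  0x1f  0x6c  0x78  0x78  0x08  0x0e ]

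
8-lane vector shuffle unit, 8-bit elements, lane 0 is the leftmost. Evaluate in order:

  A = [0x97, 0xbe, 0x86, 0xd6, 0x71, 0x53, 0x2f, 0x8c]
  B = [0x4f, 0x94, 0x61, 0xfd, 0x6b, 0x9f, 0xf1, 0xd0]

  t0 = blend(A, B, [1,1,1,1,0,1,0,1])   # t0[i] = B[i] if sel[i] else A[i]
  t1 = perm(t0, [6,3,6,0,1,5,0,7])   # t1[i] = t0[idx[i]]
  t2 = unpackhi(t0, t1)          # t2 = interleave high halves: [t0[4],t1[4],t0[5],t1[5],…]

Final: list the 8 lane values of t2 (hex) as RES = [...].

RES = [0x71, 0x94, 0x9f, 0x9f, 0x2f, 0x4f, 0xd0, 0xd0]

→ t0 |4f|94|61|fd|71|9f|2f|d0|
→ t1 |2f|fd|2f|4f|94|9f|4f|d0|
→ t2 |71|94|9f|9f|2f|4f|d0|d0|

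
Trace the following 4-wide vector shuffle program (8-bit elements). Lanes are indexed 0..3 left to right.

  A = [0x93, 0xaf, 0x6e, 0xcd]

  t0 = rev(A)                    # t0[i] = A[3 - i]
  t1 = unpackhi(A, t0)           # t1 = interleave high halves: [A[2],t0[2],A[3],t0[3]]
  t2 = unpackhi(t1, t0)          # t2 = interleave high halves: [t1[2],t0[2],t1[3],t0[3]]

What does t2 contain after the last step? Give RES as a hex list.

RES = [ 0xcd  0xaf  0x93  0x93 ]

→ t0 |cd|6e|af|93|
→ t1 |6e|af|cd|93|
→ t2 |cd|af|93|93|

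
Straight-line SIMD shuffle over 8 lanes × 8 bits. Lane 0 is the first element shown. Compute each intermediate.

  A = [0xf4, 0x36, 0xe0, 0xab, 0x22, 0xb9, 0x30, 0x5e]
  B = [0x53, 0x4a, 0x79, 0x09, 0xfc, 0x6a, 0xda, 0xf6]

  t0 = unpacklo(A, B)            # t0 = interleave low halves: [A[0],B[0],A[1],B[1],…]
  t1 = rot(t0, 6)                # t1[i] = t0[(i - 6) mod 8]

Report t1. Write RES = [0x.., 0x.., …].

t0 = [0xf4, 0x53, 0x36, 0x4a, 0xe0, 0x79, 0xab, 0x09]
t1 = [0x36, 0x4a, 0xe0, 0x79, 0xab, 0x09, 0xf4, 0x53]

RES = [ 0x36  0x4a  0xe0  0x79  0xab  0x09  0xf4  0x53 ]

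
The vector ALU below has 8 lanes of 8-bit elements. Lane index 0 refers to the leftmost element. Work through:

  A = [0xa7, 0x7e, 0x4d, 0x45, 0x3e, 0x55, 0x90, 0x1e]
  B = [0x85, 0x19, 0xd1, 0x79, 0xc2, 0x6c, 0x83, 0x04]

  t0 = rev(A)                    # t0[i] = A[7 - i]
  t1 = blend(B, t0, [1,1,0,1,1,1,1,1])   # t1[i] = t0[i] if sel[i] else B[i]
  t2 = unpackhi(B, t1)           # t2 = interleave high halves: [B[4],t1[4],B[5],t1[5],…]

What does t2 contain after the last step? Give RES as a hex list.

  t0: 1e 90 55 3e 45 4d 7e a7
  t1: 1e 90 d1 3e 45 4d 7e a7
  t2: c2 45 6c 4d 83 7e 04 a7

RES = [0xc2, 0x45, 0x6c, 0x4d, 0x83, 0x7e, 0x04, 0xa7]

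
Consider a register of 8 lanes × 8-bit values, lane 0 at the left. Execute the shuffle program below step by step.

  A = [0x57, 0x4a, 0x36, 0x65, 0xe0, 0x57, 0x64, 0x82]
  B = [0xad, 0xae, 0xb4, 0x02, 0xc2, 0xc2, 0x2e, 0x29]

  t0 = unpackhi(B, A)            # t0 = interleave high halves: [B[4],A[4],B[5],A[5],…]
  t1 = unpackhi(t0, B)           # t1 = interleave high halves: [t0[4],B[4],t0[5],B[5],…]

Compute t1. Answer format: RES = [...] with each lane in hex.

RES = [ 0x2e  0xc2  0x64  0xc2  0x29  0x2e  0x82  0x29 ]

  t0: c2 e0 c2 57 2e 64 29 82
  t1: 2e c2 64 c2 29 2e 82 29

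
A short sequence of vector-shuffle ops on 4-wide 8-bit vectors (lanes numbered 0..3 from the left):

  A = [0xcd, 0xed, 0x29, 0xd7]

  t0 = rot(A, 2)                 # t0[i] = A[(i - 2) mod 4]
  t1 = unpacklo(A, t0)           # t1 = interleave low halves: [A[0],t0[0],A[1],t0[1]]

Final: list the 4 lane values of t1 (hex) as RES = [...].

RES = [0xcd, 0x29, 0xed, 0xd7]

  t0: 29 d7 cd ed
  t1: cd 29 ed d7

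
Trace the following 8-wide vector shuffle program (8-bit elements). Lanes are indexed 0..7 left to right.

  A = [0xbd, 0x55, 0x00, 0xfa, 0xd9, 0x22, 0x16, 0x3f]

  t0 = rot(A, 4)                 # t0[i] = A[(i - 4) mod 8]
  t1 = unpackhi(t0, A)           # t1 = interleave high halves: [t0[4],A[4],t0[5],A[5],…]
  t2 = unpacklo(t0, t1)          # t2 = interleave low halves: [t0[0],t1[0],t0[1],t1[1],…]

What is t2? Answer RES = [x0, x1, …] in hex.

  t0: d9 22 16 3f bd 55 00 fa
  t1: bd d9 55 22 00 16 fa 3f
  t2: d9 bd 22 d9 16 55 3f 22

RES = [ 0xd9  0xbd  0x22  0xd9  0x16  0x55  0x3f  0x22 ]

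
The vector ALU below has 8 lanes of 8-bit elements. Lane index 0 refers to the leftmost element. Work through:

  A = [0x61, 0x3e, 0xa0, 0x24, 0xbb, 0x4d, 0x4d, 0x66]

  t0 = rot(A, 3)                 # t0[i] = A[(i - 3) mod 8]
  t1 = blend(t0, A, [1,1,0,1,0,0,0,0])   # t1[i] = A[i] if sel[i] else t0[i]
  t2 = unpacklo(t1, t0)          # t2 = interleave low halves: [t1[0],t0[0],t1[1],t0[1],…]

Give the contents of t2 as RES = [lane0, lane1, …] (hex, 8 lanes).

RES = [0x61, 0x4d, 0x3e, 0x4d, 0x66, 0x66, 0x24, 0x61]

t0 = [0x4d, 0x4d, 0x66, 0x61, 0x3e, 0xa0, 0x24, 0xbb]
t1 = [0x61, 0x3e, 0x66, 0x24, 0x3e, 0xa0, 0x24, 0xbb]
t2 = [0x61, 0x4d, 0x3e, 0x4d, 0x66, 0x66, 0x24, 0x61]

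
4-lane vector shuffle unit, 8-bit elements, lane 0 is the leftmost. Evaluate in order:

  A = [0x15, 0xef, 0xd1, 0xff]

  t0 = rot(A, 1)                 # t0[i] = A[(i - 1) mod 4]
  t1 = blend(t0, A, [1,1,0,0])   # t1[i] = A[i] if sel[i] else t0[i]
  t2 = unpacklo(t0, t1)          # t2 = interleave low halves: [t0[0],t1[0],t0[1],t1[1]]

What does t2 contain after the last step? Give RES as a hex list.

RES = [0xff, 0x15, 0x15, 0xef]

t0 = [0xff, 0x15, 0xef, 0xd1]
t1 = [0x15, 0xef, 0xef, 0xd1]
t2 = [0xff, 0x15, 0x15, 0xef]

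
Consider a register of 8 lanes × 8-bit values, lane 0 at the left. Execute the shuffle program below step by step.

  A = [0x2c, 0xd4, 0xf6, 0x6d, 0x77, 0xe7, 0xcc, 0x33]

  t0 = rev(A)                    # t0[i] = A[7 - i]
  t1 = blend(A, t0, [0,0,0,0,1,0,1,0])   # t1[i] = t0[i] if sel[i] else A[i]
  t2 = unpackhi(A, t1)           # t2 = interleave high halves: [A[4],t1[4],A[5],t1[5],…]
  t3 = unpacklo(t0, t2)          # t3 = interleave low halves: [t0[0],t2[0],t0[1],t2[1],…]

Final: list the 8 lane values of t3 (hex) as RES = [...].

→ t0 |33|cc|e7|77|6d|f6|d4|2c|
→ t1 |2c|d4|f6|6d|6d|e7|d4|33|
→ t2 |77|6d|e7|e7|cc|d4|33|33|
→ t3 |33|77|cc|6d|e7|e7|77|e7|

RES = [ 0x33  0x77  0xcc  0x6d  0xe7  0xe7  0x77  0xe7 ]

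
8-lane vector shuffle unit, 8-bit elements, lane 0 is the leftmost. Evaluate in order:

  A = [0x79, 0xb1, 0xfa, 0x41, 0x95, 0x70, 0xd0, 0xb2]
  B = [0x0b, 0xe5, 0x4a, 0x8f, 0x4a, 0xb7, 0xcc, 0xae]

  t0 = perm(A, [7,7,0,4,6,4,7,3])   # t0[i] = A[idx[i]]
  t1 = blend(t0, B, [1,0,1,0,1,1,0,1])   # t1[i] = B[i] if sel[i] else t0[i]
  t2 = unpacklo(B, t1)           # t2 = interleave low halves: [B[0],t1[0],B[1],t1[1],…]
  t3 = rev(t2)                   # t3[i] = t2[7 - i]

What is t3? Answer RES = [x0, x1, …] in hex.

t0 = [0xb2, 0xb2, 0x79, 0x95, 0xd0, 0x95, 0xb2, 0x41]
t1 = [0x0b, 0xb2, 0x4a, 0x95, 0x4a, 0xb7, 0xb2, 0xae]
t2 = [0x0b, 0x0b, 0xe5, 0xb2, 0x4a, 0x4a, 0x8f, 0x95]
t3 = [0x95, 0x8f, 0x4a, 0x4a, 0xb2, 0xe5, 0x0b, 0x0b]

RES = [ 0x95  0x8f  0x4a  0x4a  0xb2  0xe5  0x0b  0x0b ]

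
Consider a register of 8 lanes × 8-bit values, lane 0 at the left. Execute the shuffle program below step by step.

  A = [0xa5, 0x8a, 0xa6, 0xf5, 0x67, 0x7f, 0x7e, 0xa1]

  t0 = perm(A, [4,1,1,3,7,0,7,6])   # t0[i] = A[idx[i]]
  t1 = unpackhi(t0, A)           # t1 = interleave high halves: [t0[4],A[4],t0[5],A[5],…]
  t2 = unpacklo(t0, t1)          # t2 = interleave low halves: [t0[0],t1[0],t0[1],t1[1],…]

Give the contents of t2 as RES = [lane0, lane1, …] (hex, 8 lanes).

  t0: 67 8a 8a f5 a1 a5 a1 7e
  t1: a1 67 a5 7f a1 7e 7e a1
  t2: 67 a1 8a 67 8a a5 f5 7f

RES = [0x67, 0xa1, 0x8a, 0x67, 0x8a, 0xa5, 0xf5, 0x7f]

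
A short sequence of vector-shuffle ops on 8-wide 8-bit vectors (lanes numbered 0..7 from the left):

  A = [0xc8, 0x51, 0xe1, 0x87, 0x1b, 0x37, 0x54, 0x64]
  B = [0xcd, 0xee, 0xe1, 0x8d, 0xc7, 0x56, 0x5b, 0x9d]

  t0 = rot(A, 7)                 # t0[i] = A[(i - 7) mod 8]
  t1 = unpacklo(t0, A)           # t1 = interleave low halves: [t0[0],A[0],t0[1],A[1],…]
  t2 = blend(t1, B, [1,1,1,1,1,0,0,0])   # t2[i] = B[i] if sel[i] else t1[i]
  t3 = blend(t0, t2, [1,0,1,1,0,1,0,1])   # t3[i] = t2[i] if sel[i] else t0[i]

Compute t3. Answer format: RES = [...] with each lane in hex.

→ t0 |51|e1|87|1b|37|54|64|c8|
→ t1 |51|c8|e1|51|87|e1|1b|87|
→ t2 |cd|ee|e1|8d|c7|e1|1b|87|
→ t3 |cd|e1|e1|8d|37|e1|64|87|

RES = [ 0xcd  0xe1  0xe1  0x8d  0x37  0xe1  0x64  0x87 ]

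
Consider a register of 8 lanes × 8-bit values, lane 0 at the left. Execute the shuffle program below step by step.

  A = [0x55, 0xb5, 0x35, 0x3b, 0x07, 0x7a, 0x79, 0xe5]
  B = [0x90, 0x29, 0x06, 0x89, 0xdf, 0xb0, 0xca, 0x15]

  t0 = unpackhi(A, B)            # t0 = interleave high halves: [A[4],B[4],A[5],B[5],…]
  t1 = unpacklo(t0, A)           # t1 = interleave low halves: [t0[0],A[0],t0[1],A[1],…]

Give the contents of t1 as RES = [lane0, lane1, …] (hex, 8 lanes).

RES = [0x07, 0x55, 0xdf, 0xb5, 0x7a, 0x35, 0xb0, 0x3b]

t0 = [0x07, 0xdf, 0x7a, 0xb0, 0x79, 0xca, 0xe5, 0x15]
t1 = [0x07, 0x55, 0xdf, 0xb5, 0x7a, 0x35, 0xb0, 0x3b]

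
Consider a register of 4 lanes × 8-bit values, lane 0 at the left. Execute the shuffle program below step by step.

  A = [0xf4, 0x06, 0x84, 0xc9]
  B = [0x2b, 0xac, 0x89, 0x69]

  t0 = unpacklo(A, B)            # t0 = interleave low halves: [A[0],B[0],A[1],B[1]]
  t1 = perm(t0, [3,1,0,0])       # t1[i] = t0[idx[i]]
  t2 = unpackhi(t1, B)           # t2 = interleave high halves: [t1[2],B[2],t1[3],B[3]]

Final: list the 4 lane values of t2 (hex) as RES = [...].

RES = [ 0xf4  0x89  0xf4  0x69 ]

  t0: f4 2b 06 ac
  t1: ac 2b f4 f4
  t2: f4 89 f4 69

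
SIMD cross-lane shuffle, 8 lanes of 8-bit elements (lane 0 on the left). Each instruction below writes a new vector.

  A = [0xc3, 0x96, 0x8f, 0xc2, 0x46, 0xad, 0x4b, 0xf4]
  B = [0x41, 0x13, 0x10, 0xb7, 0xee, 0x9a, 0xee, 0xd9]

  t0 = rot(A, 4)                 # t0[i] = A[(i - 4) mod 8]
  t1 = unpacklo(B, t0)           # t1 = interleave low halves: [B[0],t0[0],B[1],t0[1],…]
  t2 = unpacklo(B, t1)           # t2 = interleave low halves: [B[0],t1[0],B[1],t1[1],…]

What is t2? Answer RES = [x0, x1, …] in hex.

  t0: 46 ad 4b f4 c3 96 8f c2
  t1: 41 46 13 ad 10 4b b7 f4
  t2: 41 41 13 46 10 13 b7 ad

RES = [0x41, 0x41, 0x13, 0x46, 0x10, 0x13, 0xb7, 0xad]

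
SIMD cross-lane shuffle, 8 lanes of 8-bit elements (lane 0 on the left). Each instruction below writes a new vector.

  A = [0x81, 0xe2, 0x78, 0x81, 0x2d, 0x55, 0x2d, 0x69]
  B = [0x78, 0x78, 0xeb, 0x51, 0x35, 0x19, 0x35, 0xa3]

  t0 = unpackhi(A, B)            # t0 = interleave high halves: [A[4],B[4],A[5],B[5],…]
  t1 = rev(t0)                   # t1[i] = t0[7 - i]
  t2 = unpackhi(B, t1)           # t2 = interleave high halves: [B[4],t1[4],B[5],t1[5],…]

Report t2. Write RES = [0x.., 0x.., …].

  t0: 2d 35 55 19 2d 35 69 a3
  t1: a3 69 35 2d 19 55 35 2d
  t2: 35 19 19 55 35 35 a3 2d

RES = [ 0x35  0x19  0x19  0x55  0x35  0x35  0xa3  0x2d ]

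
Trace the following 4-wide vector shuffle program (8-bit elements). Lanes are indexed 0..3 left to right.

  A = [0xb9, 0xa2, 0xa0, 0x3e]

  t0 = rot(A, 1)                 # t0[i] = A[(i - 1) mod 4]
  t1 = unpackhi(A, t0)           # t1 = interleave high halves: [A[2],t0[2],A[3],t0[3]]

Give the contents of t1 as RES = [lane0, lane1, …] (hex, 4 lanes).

RES = [ 0xa0  0xa2  0x3e  0xa0 ]

  t0: 3e b9 a2 a0
  t1: a0 a2 3e a0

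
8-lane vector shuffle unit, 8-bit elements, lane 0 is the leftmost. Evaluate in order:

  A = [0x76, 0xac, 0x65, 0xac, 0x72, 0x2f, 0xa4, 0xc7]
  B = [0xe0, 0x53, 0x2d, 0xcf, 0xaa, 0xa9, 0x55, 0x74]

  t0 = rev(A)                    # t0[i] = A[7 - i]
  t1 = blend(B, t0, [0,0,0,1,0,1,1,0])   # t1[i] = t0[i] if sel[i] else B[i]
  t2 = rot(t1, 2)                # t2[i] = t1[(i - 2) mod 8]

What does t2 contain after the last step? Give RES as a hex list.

RES = [0xac, 0x74, 0xe0, 0x53, 0x2d, 0x72, 0xaa, 0x65]

→ t0 |c7|a4|2f|72|ac|65|ac|76|
→ t1 |e0|53|2d|72|aa|65|ac|74|
→ t2 |ac|74|e0|53|2d|72|aa|65|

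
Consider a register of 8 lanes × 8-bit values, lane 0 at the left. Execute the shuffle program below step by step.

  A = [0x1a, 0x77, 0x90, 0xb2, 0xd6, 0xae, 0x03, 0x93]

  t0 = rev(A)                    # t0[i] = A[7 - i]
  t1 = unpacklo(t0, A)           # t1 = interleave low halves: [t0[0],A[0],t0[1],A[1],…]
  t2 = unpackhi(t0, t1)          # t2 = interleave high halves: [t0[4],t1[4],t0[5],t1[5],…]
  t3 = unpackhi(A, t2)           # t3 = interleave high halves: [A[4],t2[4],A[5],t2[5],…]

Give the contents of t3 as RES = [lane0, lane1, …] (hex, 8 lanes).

  t0: 93 03 ae d6 b2 90 77 1a
  t1: 93 1a 03 77 ae 90 d6 b2
  t2: b2 ae 90 90 77 d6 1a b2
  t3: d6 77 ae d6 03 1a 93 b2

RES = [0xd6, 0x77, 0xae, 0xd6, 0x03, 0x1a, 0x93, 0xb2]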